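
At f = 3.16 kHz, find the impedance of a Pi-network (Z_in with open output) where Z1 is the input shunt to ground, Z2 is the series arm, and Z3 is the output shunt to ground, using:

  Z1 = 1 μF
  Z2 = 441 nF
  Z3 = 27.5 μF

Step 1 — Angular frequency: ω = 2π·f = 2π·3160 = 1.985e+04 rad/s.
Step 2 — Component impedances:
  Z1: Z = 1/(jωC) = -j/(ω·C) = 0 - j50.37 Ω
  Z2: Z = 1/(jωC) = -j/(ω·C) = 0 - j114.2 Ω
  Z3: Z = 1/(jωC) = -j/(ω·C) = 0 - j1.831 Ω
Step 3 — With open output, the series arm Z2 and the output shunt Z3 appear in series to ground: Z2 + Z3 = 0 - j116 Ω.
Step 4 — Parallel with input shunt Z1: Z_in = Z1 || (Z2 + Z3) = 0 - j35.12 Ω = 35.12∠-90.0° Ω.

Z = 0 - j35.12 Ω = 35.12∠-90.0° Ω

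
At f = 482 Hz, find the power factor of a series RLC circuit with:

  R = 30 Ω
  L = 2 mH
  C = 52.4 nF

Step 1 — Angular frequency: ω = 2π·f = 2π·482 = 3028 rad/s.
Step 2 — Component impedances:
  R: Z = R = 30 Ω
  L: Z = jωL = j·3028·0.002 = 0 + j6.057 Ω
  C: Z = 1/(jωC) = -j/(ω·C) = 0 - j6301 Ω
Step 3 — Series combination: Z_total = R + L + C = 30 - j6295 Ω = 6295∠-89.7° Ω.
Step 4 — Power factor: PF = cos(φ) = Re(Z)/|Z| = 30/6295.5 = 0.004765.
Step 5 — Type: Im(Z) = -6295 ⇒ leading (phase φ = -89.7°).

PF = 0.004765 (leading, φ = -89.7°)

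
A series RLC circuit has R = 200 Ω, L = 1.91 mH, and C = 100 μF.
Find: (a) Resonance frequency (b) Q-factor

Step 1 — Resonance condition Im(Z)=0 gives ω₀ = 1/√(LC).
Step 2 — ω₀ = 1/√(0.00191·0.0001) = 2288 rad/s.
Step 3 — f₀ = ω₀/(2π) = 364.2 Hz.
Step 4 — Series Q: Q = ω₀L/R = 2288·0.00191/200 = 0.02185.

(a) f₀ = 364.2 Hz  (b) Q = 0.02185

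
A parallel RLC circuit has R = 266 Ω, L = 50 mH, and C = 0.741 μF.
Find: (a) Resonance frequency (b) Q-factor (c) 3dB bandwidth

Step 1 — Resonance: ω₀ = 1/√(LC) = 1/√(0.05·7.41e-07) = 5195 rad/s.
Step 2 — f₀ = ω₀/(2π) = 826.8 Hz.
Step 3 — Parallel Q: Q = R/(ω₀L) = 266/(5195·0.05) = 1.024.
Step 4 — Bandwidth: Δω = ω₀/Q = 5073 rad/s; BW = Δω/(2π) = 807.5 Hz.

(a) f₀ = 826.8 Hz  (b) Q = 1.024  (c) BW = 807.5 Hz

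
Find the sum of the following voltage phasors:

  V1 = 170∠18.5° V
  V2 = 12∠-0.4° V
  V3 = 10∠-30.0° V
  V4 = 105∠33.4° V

Step 1 — Convert each phasor to rectangular form:
  V1 = 170·(cos(18.5°) + j·sin(18.5°)) = 161.2 + j53.94 V
  V2 = 12·(cos(-0.4°) + j·sin(-0.4°)) = 12 - j0.08378 V
  V3 = 10·(cos(-30.0°) + j·sin(-30.0°)) = 8.66 - j5 V
  V4 = 105·(cos(33.4°) + j·sin(33.4°)) = 87.66 + j57.8 V
Step 2 — Sum components: V_total = 269.5 + j106.7 V.
Step 3 — Convert to polar: |V_total| = 289.9 V, ∠V_total = 21.6°.

V_total = 289.9∠21.6° V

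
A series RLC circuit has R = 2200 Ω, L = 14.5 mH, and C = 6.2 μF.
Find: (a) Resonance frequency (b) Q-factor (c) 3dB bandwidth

Step 1 — Resonance condition Im(Z)=0 gives ω₀ = 1/√(LC).
Step 2 — ω₀ = 1/√(0.0145·6.2e-06) = 3335 rad/s.
Step 3 — f₀ = ω₀/(2π) = 530.8 Hz.
Step 4 — Series Q: Q = ω₀L/R = 3335·0.0145/2200 = 0.02198.
Step 5 — 3dB bandwidth: Δω = ω₀/Q = 1.517e+05 rad/s; BW = Δω/(2π) = 2.415e+04 Hz.

(a) f₀ = 530.8 Hz  (b) Q = 0.02198  (c) BW = 2.415e+04 Hz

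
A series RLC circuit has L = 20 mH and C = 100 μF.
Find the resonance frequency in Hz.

Step 1 — Resonance condition Im(Z)=0 gives ω₀ = 1/√(LC).
Step 2 — ω₀ = 1/√(0.02·0.0001) = 707.1 rad/s.
Step 3 — f₀ = ω₀/(2π) = 112.5 Hz.

f₀ = 112.5 Hz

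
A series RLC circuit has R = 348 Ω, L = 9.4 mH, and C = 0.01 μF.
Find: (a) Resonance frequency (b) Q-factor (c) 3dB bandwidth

Step 1 — Resonance: ω₀ = 1/√(LC) = 1/√(0.0094·1e-08) = 1.031e+05 rad/s.
Step 2 — f₀ = ω₀/(2π) = 1.642e+04 Hz.
Step 3 — Series Q: Q = ω₀L/R = 1.031e+05·0.0094/348 = 2.786.
Step 4 — Bandwidth: Δω = ω₀/Q = 3.702e+04 rad/s; BW = Δω/(2π) = 5892 Hz.

(a) f₀ = 1.642e+04 Hz  (b) Q = 2.786  (c) BW = 5892 Hz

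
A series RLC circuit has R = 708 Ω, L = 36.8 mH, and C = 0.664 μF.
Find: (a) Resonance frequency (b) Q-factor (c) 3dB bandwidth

Step 1 — Resonance: ω₀ = 1/√(LC) = 1/√(0.0368·6.64e-07) = 6397 rad/s.
Step 2 — f₀ = ω₀/(2π) = 1018 Hz.
Step 3 — Series Q: Q = ω₀L/R = 6397·0.0368/708 = 0.3325.
Step 4 — Bandwidth: Δω = ω₀/Q = 1.924e+04 rad/s; BW = Δω/(2π) = 3062 Hz.

(a) f₀ = 1018 Hz  (b) Q = 0.3325  (c) BW = 3062 Hz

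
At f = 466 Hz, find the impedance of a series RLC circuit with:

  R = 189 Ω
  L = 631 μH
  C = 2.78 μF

Step 1 — Angular frequency: ω = 2π·f = 2π·466 = 2928 rad/s.
Step 2 — Component impedances:
  R: Z = R = 189 Ω
  L: Z = jωL = j·2928·0.000631 = 0 + j1.848 Ω
  C: Z = 1/(jωC) = -j/(ω·C) = 0 - j122.9 Ω
Step 3 — Series combination: Z_total = R + L + C = 189 - j121 Ω = 224.4∠-32.6° Ω.

Z = 189 - j121 Ω = 224.4∠-32.6° Ω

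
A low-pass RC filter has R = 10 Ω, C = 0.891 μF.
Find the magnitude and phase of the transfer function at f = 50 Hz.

Step 1 — Angular frequency: ω = 2π·50 = 314.2 rad/s.
Step 2 — Transfer function: H(jω) = 1/(1 + jωRC).
Step 3 — Denominator: 1 + jωRC = 1 + j·314.2·10·8.91e-07 = 1 + j0.002799.
Step 4 — H = 1 - j0.002799.
Step 5 — Magnitude: |H| = 1 (-0.0 dB); phase: φ = -0.2°.

|H| = 1 (-0.0 dB), φ = -0.2°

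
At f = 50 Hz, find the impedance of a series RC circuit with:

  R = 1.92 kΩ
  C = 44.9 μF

Step 1 — Angular frequency: ω = 2π·f = 2π·50 = 314.2 rad/s.
Step 2 — Component impedances:
  R: Z = R = 1920 Ω
  C: Z = 1/(jωC) = -j/(ω·C) = 0 - j70.89 Ω
Step 3 — Series combination: Z_total = R + C = 1920 - j70.89 Ω = 1921∠-2.1° Ω.

Z = 1920 - j70.89 Ω = 1921∠-2.1° Ω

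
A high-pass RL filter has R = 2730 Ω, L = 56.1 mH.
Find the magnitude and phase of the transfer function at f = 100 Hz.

Step 1 — Angular frequency: ω = 2π·100 = 628.3 rad/s.
Step 2 — Transfer function: H(jω) = jωL/(R + jωL).
Step 3 — Numerator jωL = j·35.25; denominator R + jωL = 2730 + j35.25.
Step 4 — H = 0.0001667 + j0.01291.
Step 5 — Magnitude: |H| = 0.01291 (-37.8 dB); phase: φ = 89.3°.

|H| = 0.01291 (-37.8 dB), φ = 89.3°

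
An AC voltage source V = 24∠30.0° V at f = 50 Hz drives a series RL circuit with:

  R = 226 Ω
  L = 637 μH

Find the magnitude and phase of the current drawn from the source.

Step 1 — Angular frequency: ω = 2π·f = 2π·50 = 314.2 rad/s.
Step 2 — Component impedances:
  R: Z = R = 226 Ω
  L: Z = jωL = j·314.2·0.000637 = 0 + j0.2001 Ω
Step 3 — Series combination: Z_total = R + L = 226 + j0.2001 Ω = 226∠0.1° Ω.
Step 4 — Source phasor: V = 24∠30.0° V = 20.78 + j12 V.
Step 5 — Ohm's law: I = V / Z_total = (20.78 + j12) / (226 + j0.2001) = 0.09201 + j0.05302 A.
Step 6 — Convert to polar: |I| = 0.1062 A, ∠I = 29.9°.

I = 0.1062∠29.9° A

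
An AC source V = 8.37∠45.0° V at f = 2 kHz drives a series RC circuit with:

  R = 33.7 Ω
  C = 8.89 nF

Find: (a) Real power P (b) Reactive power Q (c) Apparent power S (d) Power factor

Step 1 — Angular frequency: ω = 2π·f = 2π·2000 = 1.257e+04 rad/s.
Step 2 — Component impedances:
  R: Z = R = 33.7 Ω
  C: Z = 1/(jωC) = -j/(ω·C) = 0 - j8951 Ω
Step 3 — Series combination: Z_total = R + C = 33.7 - j8951 Ω = 8951∠-89.8° Ω.
Step 4 — Source phasor: V = 8.37∠45.0° V = 5.918 + j5.918 V.
Step 5 — Current: I = V / Z = -0.0006587 + j0.0006637 A = 0.000935∠134.8° A.
Step 6 — Complex power: S = V·I* = 2.946e-05 - j0.007826 VA.
Step 7 — Real power: P = Re(S) = 2.946e-05 W.
Step 8 — Reactive power: Q = Im(S) = -0.007826 VAR.
Step 9 — Apparent power: |S| = 0.007826 VA.
Step 10 — Power factor: PF = P/|S| = 0.003765 (leading).

(a) P = 2.946e-05 W  (b) Q = -0.007826 VAR  (c) S = 0.007826 VA  (d) PF = 0.003765 (leading)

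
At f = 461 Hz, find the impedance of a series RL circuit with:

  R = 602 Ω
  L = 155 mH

Step 1 — Angular frequency: ω = 2π·f = 2π·461 = 2897 rad/s.
Step 2 — Component impedances:
  R: Z = R = 602 Ω
  L: Z = jωL = j·2897·0.155 = 0 + j449 Ω
Step 3 — Series combination: Z_total = R + L = 602 + j449 Ω = 751∠36.7° Ω.

Z = 602 + j449 Ω = 751∠36.7° Ω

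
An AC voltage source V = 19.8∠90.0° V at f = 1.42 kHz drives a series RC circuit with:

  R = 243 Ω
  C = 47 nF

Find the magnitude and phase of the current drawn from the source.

Step 1 — Angular frequency: ω = 2π·f = 2π·1420 = 8922 rad/s.
Step 2 — Component impedances:
  R: Z = R = 243 Ω
  C: Z = 1/(jωC) = -j/(ω·C) = 0 - j2385 Ω
Step 3 — Series combination: Z_total = R + C = 243 - j2385 Ω = 2397∠-84.2° Ω.
Step 4 — Source phasor: V = 19.8∠90.0° V = 0 + j19.8 V.
Step 5 — Ohm's law: I = V / Z_total = (0 + j19.8) / (243 - j2385) = -0.008218 + j0.0008374 A.
Step 6 — Convert to polar: |I| = 0.00826 A, ∠I = 174.2°.

I = 0.00826∠174.2° A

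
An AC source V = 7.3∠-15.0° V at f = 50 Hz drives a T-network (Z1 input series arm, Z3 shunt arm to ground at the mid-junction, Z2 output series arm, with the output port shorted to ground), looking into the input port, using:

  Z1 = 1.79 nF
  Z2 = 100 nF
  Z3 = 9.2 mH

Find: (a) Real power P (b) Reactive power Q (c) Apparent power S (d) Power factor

Step 1 — Angular frequency: ω = 2π·f = 2π·50 = 314.2 rad/s.
Step 2 — Component impedances:
  Z1: Z = 1/(jωC) = -j/(ω·C) = 0 - j1.778e+06 Ω
  Z2: Z = 1/(jωC) = -j/(ω·C) = 0 - j3.183e+04 Ω
  Z3: Z = jωL = j·314.2·0.0092 = 0 + j2.89 Ω
Step 3 — With the output port shorted to ground, the output series arm Z2 runs from the junction to ground; the shunt arm Z3 also runs from the junction to ground. They appear in parallel: Z3 || Z2 = 0 + j2.891 Ω.
Step 4 — Series with input arm Z1: Z_in = Z1 + (Z3 || Z2) = 0 - j1.778e+06 Ω = 1.778e+06∠-90.0° Ω.
Step 5 — Source phasor: V = 7.3∠-15.0° V = 7.051 - j1.889 V.
Step 6 — Current: I = V / Z = 1.062e-06 + j3.965e-06 A = 4.105e-06∠75.0° A.
Step 7 — Complex power: S = V·I* = 0 - j2.997e-05 VA.
Step 8 — Real power: P = Re(S) = 0 W.
Step 9 — Reactive power: Q = Im(S) = -2.997e-05 VAR.
Step 10 — Apparent power: |S| = 2.997e-05 VA.
Step 11 — Power factor: PF = P/|S| = 0 (leading).

(a) P = 0 W  (b) Q = -2.997e-05 VAR  (c) S = 2.997e-05 VA  (d) PF = 0 (leading)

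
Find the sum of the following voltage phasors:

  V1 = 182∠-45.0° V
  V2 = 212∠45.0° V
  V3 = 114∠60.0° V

Step 1 — Convert each phasor to rectangular form:
  V1 = 182·(cos(-45.0°) + j·sin(-45.0°)) = 128.7 - j128.7 V
  V2 = 212·(cos(45.0°) + j·sin(45.0°)) = 149.9 + j149.9 V
  V3 = 114·(cos(60.0°) + j·sin(60.0°)) = 57 + j98.73 V
Step 2 — Sum components: V_total = 335.6 + j119.9 V.
Step 3 — Convert to polar: |V_total| = 356.4 V, ∠V_total = 19.7°.

V_total = 356.4∠19.7° V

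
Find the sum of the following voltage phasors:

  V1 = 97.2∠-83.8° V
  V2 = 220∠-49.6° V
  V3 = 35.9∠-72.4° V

Step 1 — Convert each phasor to rectangular form:
  V1 = 97.2·(cos(-83.8°) + j·sin(-83.8°)) = 10.5 - j96.63 V
  V2 = 220·(cos(-49.6°) + j·sin(-49.6°)) = 142.6 - j167.5 V
  V3 = 35.9·(cos(-72.4°) + j·sin(-72.4°)) = 10.86 - j34.22 V
Step 2 — Sum components: V_total = 163.9 - j298.4 V.
Step 3 — Convert to polar: |V_total| = 340.5 V, ∠V_total = -61.2°.

V_total = 340.5∠-61.2° V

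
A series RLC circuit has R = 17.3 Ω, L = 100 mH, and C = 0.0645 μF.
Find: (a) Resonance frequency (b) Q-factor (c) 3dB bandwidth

Step 1 — Resonance condition Im(Z)=0 gives ω₀ = 1/√(LC).
Step 2 — ω₀ = 1/√(0.1·6.45e-08) = 1.245e+04 rad/s.
Step 3 — f₀ = ω₀/(2π) = 1982 Hz.
Step 4 — Series Q: Q = ω₀L/R = 1.245e+04·0.1/17.3 = 71.97.
Step 5 — 3dB bandwidth: Δω = ω₀/Q = 173 rad/s; BW = Δω/(2π) = 27.53 Hz.

(a) f₀ = 1982 Hz  (b) Q = 71.97  (c) BW = 27.53 Hz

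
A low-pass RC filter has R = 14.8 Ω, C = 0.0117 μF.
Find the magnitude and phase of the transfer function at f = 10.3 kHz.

Step 1 — Angular frequency: ω = 2π·1.03e+04 = 6.472e+04 rad/s.
Step 2 — Transfer function: H(jω) = 1/(1 + jωRC).
Step 3 — Denominator: 1 + jωRC = 1 + j·6.472e+04·14.8·1.17e-08 = 1 + j0.01121.
Step 4 — H = 0.9999 - j0.0112.
Step 5 — Magnitude: |H| = 0.9999 (-0.0 dB); phase: φ = -0.6°.

|H| = 0.9999 (-0.0 dB), φ = -0.6°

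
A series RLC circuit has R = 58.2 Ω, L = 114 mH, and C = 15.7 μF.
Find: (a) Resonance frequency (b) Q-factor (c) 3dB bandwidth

Step 1 — Resonance condition Im(Z)=0 gives ω₀ = 1/√(LC).
Step 2 — ω₀ = 1/√(0.114·1.57e-05) = 747.5 rad/s.
Step 3 — f₀ = ω₀/(2π) = 119 Hz.
Step 4 — Series Q: Q = ω₀L/R = 747.5·0.114/58.2 = 1.464.
Step 5 — 3dB bandwidth: Δω = ω₀/Q = 510.5 rad/s; BW = Δω/(2π) = 81.25 Hz.

(a) f₀ = 119 Hz  (b) Q = 1.464  (c) BW = 81.25 Hz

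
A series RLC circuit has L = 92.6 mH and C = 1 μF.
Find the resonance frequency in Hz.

Step 1 — Resonance condition Im(Z)=0 gives ω₀ = 1/√(LC).
Step 2 — ω₀ = 1/√(0.0926·1e-06) = 3286 rad/s.
Step 3 — f₀ = ω₀/(2π) = 523 Hz.

f₀ = 523 Hz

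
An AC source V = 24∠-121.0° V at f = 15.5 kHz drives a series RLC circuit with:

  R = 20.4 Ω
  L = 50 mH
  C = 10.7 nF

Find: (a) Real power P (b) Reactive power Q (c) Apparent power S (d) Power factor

Step 1 — Angular frequency: ω = 2π·f = 2π·1.55e+04 = 9.739e+04 rad/s.
Step 2 — Component impedances:
  R: Z = R = 20.4 Ω
  L: Z = jωL = j·9.739e+04·0.05 = 0 + j4869 Ω
  C: Z = 1/(jωC) = -j/(ω·C) = 0 - j959.6 Ω
Step 3 — Series combination: Z_total = R + L + C = 20.4 + j3910 Ω = 3910∠89.7° Ω.
Step 4 — Source phasor: V = 24∠-121.0° V = -12.36 - j20.57 V.
Step 5 — Current: I = V / Z = -0.005278 + j0.003134 A = 0.006138∠149.3° A.
Step 6 — Complex power: S = V·I* = 0.0007686 + j0.1473 VA.
Step 7 — Real power: P = Re(S) = 0.0007686 W.
Step 8 — Reactive power: Q = Im(S) = 0.1473 VAR.
Step 9 — Apparent power: |S| = 0.1473 VA.
Step 10 — Power factor: PF = P/|S| = 0.005218 (lagging).

(a) P = 0.0007686 W  (b) Q = 0.1473 VAR  (c) S = 0.1473 VA  (d) PF = 0.005218 (lagging)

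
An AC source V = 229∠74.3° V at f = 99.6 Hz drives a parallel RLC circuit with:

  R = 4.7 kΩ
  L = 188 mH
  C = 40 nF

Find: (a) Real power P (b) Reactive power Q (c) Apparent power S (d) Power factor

Step 1 — Angular frequency: ω = 2π·f = 2π·99.6 = 625.8 rad/s.
Step 2 — Component impedances:
  R: Z = R = 4700 Ω
  L: Z = jωL = j·625.8·0.188 = 0 + j117.7 Ω
  C: Z = 1/(jωC) = -j/(ω·C) = 0 - j3.995e+04 Ω
Step 3 — Parallel combination: 1/Z_total = 1/R + 1/L + 1/C; Z_total = 2.961 + j117.9 Ω = 118∠88.6° Ω.
Step 4 — Source phasor: V = 229∠74.3° V = 61.97 + j220.5 V.
Step 5 — Current: I = V / Z = 1.881 - j0.4782 A = 1.941∠-14.3° A.
Step 6 — Complex power: S = V·I* = 11.16 + j444.4 VA.
Step 7 — Real power: P = Re(S) = 11.16 W.
Step 8 — Reactive power: Q = Im(S) = 444.4 VAR.
Step 9 — Apparent power: |S| = 444.6 VA.
Step 10 — Power factor: PF = P/|S| = 0.0251 (lagging).

(a) P = 11.16 W  (b) Q = 444.4 VAR  (c) S = 444.6 VA  (d) PF = 0.0251 (lagging)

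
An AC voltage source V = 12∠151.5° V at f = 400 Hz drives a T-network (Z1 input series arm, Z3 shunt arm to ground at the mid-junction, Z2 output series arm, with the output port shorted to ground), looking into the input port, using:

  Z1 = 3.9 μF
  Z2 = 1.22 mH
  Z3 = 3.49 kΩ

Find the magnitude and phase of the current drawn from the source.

Step 1 — Angular frequency: ω = 2π·f = 2π·400 = 2513 rad/s.
Step 2 — Component impedances:
  Z1: Z = 1/(jωC) = -j/(ω·C) = 0 - j102 Ω
  Z2: Z = jωL = j·2513·0.00122 = 0 + j3.066 Ω
  Z3: Z = R = 3490 Ω
Step 3 — With the output port shorted to ground, the output series arm Z2 runs from the junction to ground; the shunt arm Z3 also runs from the junction to ground. They appear in parallel: Z3 || Z2 = 0.002694 + j3.066 Ω.
Step 4 — Series with input arm Z1: Z_in = Z1 + (Z3 || Z2) = 0.002694 - j98.96 Ω = 98.96∠-90.0° Ω.
Step 5 — Source phasor: V = 12∠151.5° V = -10.55 + j5.726 V.
Step 6 — Ohm's law: I = V / Z_total = (-10.55 + j5.726) / (0.002694 - j98.96) = -0.05787 - j0.1066 A.
Step 7 — Convert to polar: |I| = 0.1213 A, ∠I = -118.5°.

I = 0.1213∠-118.5° A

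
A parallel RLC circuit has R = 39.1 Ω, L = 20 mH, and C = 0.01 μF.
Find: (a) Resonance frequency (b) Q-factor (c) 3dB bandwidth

Step 1 — Resonance: ω₀ = 1/√(LC) = 1/√(0.02·1e-08) = 7.071e+04 rad/s.
Step 2 — f₀ = ω₀/(2π) = 1.125e+04 Hz.
Step 3 — Parallel Q: Q = R/(ω₀L) = 39.1/(7.071e+04·0.02) = 0.02765.
Step 4 — Bandwidth: Δω = ω₀/Q = 2.558e+06 rad/s; BW = Δω/(2π) = 4.07e+05 Hz.

(a) f₀ = 1.125e+04 Hz  (b) Q = 0.02765  (c) BW = 4.07e+05 Hz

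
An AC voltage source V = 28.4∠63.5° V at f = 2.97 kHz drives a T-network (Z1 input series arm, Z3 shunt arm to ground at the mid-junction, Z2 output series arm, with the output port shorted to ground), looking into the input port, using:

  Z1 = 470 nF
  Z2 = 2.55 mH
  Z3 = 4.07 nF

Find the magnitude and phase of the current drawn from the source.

Step 1 — Angular frequency: ω = 2π·f = 2π·2970 = 1.866e+04 rad/s.
Step 2 — Component impedances:
  Z1: Z = 1/(jωC) = -j/(ω·C) = 0 - j114 Ω
  Z2: Z = jωL = j·1.866e+04·0.00255 = 0 + j47.59 Ω
  Z3: Z = 1/(jωC) = -j/(ω·C) = 0 - j1.317e+04 Ω
Step 3 — With the output port shorted to ground, the output series arm Z2 runs from the junction to ground; the shunt arm Z3 also runs from the junction to ground. They appear in parallel: Z3 || Z2 = 0 + j47.76 Ω.
Step 4 — Series with input arm Z1: Z_in = Z1 + (Z3 || Z2) = 0 - j66.26 Ω = 66.26∠-90.0° Ω.
Step 5 — Source phasor: V = 28.4∠63.5° V = 12.67 + j25.42 V.
Step 6 — Ohm's law: I = V / Z_total = (12.67 + j25.42) / (0 - j66.26) = -0.3836 + j0.1913 A.
Step 7 — Convert to polar: |I| = 0.4286 A, ∠I = 153.5°.

I = 0.4286∠153.5° A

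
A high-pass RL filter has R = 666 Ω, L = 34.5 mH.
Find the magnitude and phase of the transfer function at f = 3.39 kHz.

Step 1 — Angular frequency: ω = 2π·3390 = 2.13e+04 rad/s.
Step 2 — Transfer function: H(jω) = jωL/(R + jωL).
Step 3 — Numerator jωL = j·734.8; denominator R + jωL = 666 + j734.8.
Step 4 — H = 0.549 + j0.4976.
Step 5 — Magnitude: |H| = 0.741 (-2.6 dB); phase: φ = 42.2°.

|H| = 0.741 (-2.6 dB), φ = 42.2°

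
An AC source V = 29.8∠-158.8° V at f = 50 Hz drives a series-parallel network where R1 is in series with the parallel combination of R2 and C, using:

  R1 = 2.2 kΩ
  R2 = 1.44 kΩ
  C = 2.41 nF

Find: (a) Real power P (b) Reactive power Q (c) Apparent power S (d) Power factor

Step 1 — Angular frequency: ω = 2π·f = 2π·50 = 314.2 rad/s.
Step 2 — Component impedances:
  R1: Z = R = 2200 Ω
  R2: Z = R = 1440 Ω
  C: Z = 1/(jωC) = -j/(ω·C) = 0 - j1.321e+06 Ω
Step 3 — Parallel branch: R2 || C = 1/(1/R2 + 1/C) = 1440 - j1.57 Ω.
Step 4 — Series with R1: Z_total = R1 + (R2 || C) = 3640 - j1.57 Ω = 3640∠-0.0° Ω.
Step 5 — Source phasor: V = 29.8∠-158.8° V = -27.78 - j10.78 V.
Step 6 — Current: I = V / Z = -0.007631 - j0.002964 A = 0.008187∠-158.8° A.
Step 7 — Complex power: S = V·I* = 0.244 - j0.0001052 VA.
Step 8 — Real power: P = Re(S) = 0.244 W.
Step 9 — Reactive power: Q = Im(S) = -0.0001052 VAR.
Step 10 — Apparent power: |S| = 0.244 VA.
Step 11 — Power factor: PF = P/|S| = 1 (leading).

(a) P = 0.244 W  (b) Q = -0.0001052 VAR  (c) S = 0.244 VA  (d) PF = 1 (leading)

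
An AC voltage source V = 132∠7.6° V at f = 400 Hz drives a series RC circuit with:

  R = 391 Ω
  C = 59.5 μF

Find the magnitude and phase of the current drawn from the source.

Step 1 — Angular frequency: ω = 2π·f = 2π·400 = 2513 rad/s.
Step 2 — Component impedances:
  R: Z = R = 391 Ω
  C: Z = 1/(jωC) = -j/(ω·C) = 0 - j6.687 Ω
Step 3 — Series combination: Z_total = R + C = 391 - j6.687 Ω = 391.1∠-1.0° Ω.
Step 4 — Source phasor: V = 132∠7.6° V = 130.8 + j17.46 V.
Step 5 — Ohm's law: I = V / Z_total = (130.8 + j17.46) / (391 - j6.687) = 0.3338 + j0.05036 A.
Step 6 — Convert to polar: |I| = 0.3375 A, ∠I = 8.6°.

I = 0.3375∠8.6° A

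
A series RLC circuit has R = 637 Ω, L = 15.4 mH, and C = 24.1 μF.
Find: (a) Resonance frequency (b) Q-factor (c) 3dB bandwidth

Step 1 — Resonance condition Im(Z)=0 gives ω₀ = 1/√(LC).
Step 2 — ω₀ = 1/√(0.0154·2.41e-05) = 1641 rad/s.
Step 3 — f₀ = ω₀/(2π) = 261.2 Hz.
Step 4 — Series Q: Q = ω₀L/R = 1641·0.0154/637 = 0.03968.
Step 5 — 3dB bandwidth: Δω = ω₀/Q = 4.136e+04 rad/s; BW = Δω/(2π) = 6583 Hz.

(a) f₀ = 261.2 Hz  (b) Q = 0.03968  (c) BW = 6583 Hz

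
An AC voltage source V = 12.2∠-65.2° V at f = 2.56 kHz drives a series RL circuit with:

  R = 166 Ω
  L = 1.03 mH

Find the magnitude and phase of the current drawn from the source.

Step 1 — Angular frequency: ω = 2π·f = 2π·2560 = 1.608e+04 rad/s.
Step 2 — Component impedances:
  R: Z = R = 166 Ω
  L: Z = jωL = j·1.608e+04·0.00103 = 0 + j16.57 Ω
Step 3 — Series combination: Z_total = R + L = 166 + j16.57 Ω = 166.8∠5.7° Ω.
Step 4 — Source phasor: V = 12.2∠-65.2° V = 5.117 - j11.07 V.
Step 5 — Ohm's law: I = V / Z_total = (5.117 - j11.07) / (166 + j16.57) = 0.02393 - j0.0691 A.
Step 6 — Convert to polar: |I| = 0.07313 A, ∠I = -70.9°.

I = 0.07313∠-70.9° A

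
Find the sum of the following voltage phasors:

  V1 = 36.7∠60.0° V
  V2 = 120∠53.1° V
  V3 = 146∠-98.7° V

Step 1 — Convert each phasor to rectangular form:
  V1 = 36.7·(cos(60.0°) + j·sin(60.0°)) = 18.35 + j31.78 V
  V2 = 120·(cos(53.1°) + j·sin(53.1°)) = 72.05 + j95.96 V
  V3 = 146·(cos(-98.7°) + j·sin(-98.7°)) = -22.08 - j144.3 V
Step 2 — Sum components: V_total = 68.32 - j16.57 V.
Step 3 — Convert to polar: |V_total| = 70.3 V, ∠V_total = -13.6°.

V_total = 70.3∠-13.6° V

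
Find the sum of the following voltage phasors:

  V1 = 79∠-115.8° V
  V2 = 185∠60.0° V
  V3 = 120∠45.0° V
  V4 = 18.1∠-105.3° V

Step 1 — Convert each phasor to rectangular form:
  V1 = 79·(cos(-115.8°) + j·sin(-115.8°)) = -34.38 - j71.13 V
  V2 = 185·(cos(60.0°) + j·sin(60.0°)) = 92.5 + j160.2 V
  V3 = 120·(cos(45.0°) + j·sin(45.0°)) = 84.85 + j84.85 V
  V4 = 18.1·(cos(-105.3°) + j·sin(-105.3°)) = -4.776 - j17.46 V
Step 2 — Sum components: V_total = 138.2 + j156.5 V.
Step 3 — Convert to polar: |V_total| = 208.8 V, ∠V_total = 48.6°.

V_total = 208.8∠48.6° V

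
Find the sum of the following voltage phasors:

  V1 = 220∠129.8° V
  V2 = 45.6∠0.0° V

Step 1 — Convert each phasor to rectangular form:
  V1 = 220·(cos(129.8°) + j·sin(129.8°)) = -140.8 + j169 V
  V2 = 45.6·(cos(0.0°) + j·sin(0.0°)) = 45.6 V
Step 2 — Sum components: V_total = -95.22 + j169 V.
Step 3 — Convert to polar: |V_total| = 194 V, ∠V_total = 119.4°.

V_total = 194∠119.4° V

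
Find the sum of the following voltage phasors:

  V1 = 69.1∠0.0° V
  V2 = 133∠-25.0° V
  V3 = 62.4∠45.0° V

Step 1 — Convert each phasor to rectangular form:
  V1 = 69.1·(cos(0.0°) + j·sin(0.0°)) = 69.1 V
  V2 = 133·(cos(-25.0°) + j·sin(-25.0°)) = 120.5 - j56.21 V
  V3 = 62.4·(cos(45.0°) + j·sin(45.0°)) = 44.12 + j44.12 V
Step 2 — Sum components: V_total = 233.8 - j12.08 V.
Step 3 — Convert to polar: |V_total| = 234.1 V, ∠V_total = -3.0°.

V_total = 234.1∠-3.0° V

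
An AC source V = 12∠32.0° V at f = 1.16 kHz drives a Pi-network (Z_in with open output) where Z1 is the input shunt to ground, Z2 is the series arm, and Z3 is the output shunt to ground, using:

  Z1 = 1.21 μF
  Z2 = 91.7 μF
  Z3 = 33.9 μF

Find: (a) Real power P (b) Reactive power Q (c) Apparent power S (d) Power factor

Step 1 — Angular frequency: ω = 2π·f = 2π·1160 = 7288 rad/s.
Step 2 — Component impedances:
  Z1: Z = 1/(jωC) = -j/(ω·C) = 0 - j113.4 Ω
  Z2: Z = 1/(jωC) = -j/(ω·C) = 0 - j1.496 Ω
  Z3: Z = 1/(jωC) = -j/(ω·C) = 0 - j4.047 Ω
Step 3 — With open output, the series arm Z2 and the output shunt Z3 appear in series to ground: Z2 + Z3 = 0 - j5.543 Ω.
Step 4 — Parallel with input shunt Z1: Z_in = Z1 || (Z2 + Z3) = 0 - j5.285 Ω = 5.285∠-90.0° Ω.
Step 5 — Source phasor: V = 12∠32.0° V = 10.18 + j6.359 V.
Step 6 — Current: I = V / Z = -1.203 + j1.926 A = 2.271∠122.0° A.
Step 7 — Complex power: S = V·I* = 0 - j27.25 VA.
Step 8 — Real power: P = Re(S) = 0 W.
Step 9 — Reactive power: Q = Im(S) = -27.25 VAR.
Step 10 — Apparent power: |S| = 27.25 VA.
Step 11 — Power factor: PF = P/|S| = 0 (leading).

(a) P = 0 W  (b) Q = -27.25 VAR  (c) S = 27.25 VA  (d) PF = 0 (leading)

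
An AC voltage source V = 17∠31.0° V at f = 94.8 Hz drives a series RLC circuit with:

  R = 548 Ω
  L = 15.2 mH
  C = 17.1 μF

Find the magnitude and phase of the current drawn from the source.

Step 1 — Angular frequency: ω = 2π·f = 2π·94.8 = 595.6 rad/s.
Step 2 — Component impedances:
  R: Z = R = 548 Ω
  L: Z = jωL = j·595.6·0.0152 = 0 + j9.054 Ω
  C: Z = 1/(jωC) = -j/(ω·C) = 0 - j98.18 Ω
Step 3 — Series combination: Z_total = R + L + C = 548 - j89.12 Ω = 555.2∠-9.2° Ω.
Step 4 — Source phasor: V = 17∠31.0° V = 14.57 + j8.756 V.
Step 5 — Ohm's law: I = V / Z_total = (14.57 + j8.756) / (548 - j89.12) = 0.02337 + j0.01978 A.
Step 6 — Convert to polar: |I| = 0.03062 A, ∠I = 40.2°.

I = 0.03062∠40.2° A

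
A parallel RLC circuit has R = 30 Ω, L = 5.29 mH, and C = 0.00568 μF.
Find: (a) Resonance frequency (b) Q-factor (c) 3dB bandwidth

Step 1 — Resonance: ω₀ = 1/√(LC) = 1/√(0.00529·5.68e-09) = 1.824e+05 rad/s.
Step 2 — f₀ = ω₀/(2π) = 2.903e+04 Hz.
Step 3 — Parallel Q: Q = R/(ω₀L) = 30/(1.824e+05·0.00529) = 0.03109.
Step 4 — Bandwidth: Δω = ω₀/Q = 5.869e+06 rad/s; BW = Δω/(2π) = 9.34e+05 Hz.

(a) f₀ = 2.903e+04 Hz  (b) Q = 0.03109  (c) BW = 9.34e+05 Hz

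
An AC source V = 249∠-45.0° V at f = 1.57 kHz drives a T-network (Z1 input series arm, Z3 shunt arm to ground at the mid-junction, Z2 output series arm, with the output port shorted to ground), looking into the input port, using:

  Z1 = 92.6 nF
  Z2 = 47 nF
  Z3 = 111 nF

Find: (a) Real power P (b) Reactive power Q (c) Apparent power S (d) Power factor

Step 1 — Angular frequency: ω = 2π·f = 2π·1570 = 9865 rad/s.
Step 2 — Component impedances:
  Z1: Z = 1/(jωC) = -j/(ω·C) = 0 - j1095 Ω
  Z2: Z = 1/(jωC) = -j/(ω·C) = 0 - j2157 Ω
  Z3: Z = 1/(jωC) = -j/(ω·C) = 0 - j913.3 Ω
Step 3 — With the output port shorted to ground, the output series arm Z2 runs from the junction to ground; the shunt arm Z3 also runs from the junction to ground. They appear in parallel: Z3 || Z2 = 0 - j641.6 Ω.
Step 4 — Series with input arm Z1: Z_in = Z1 + (Z3 || Z2) = 0 - j1736 Ω = 1736∠-90.0° Ω.
Step 5 — Source phasor: V = 249∠-45.0° V = 176.1 - j176.1 V.
Step 6 — Current: I = V / Z = 0.1014 + j0.1014 A = 0.1434∠45.0° A.
Step 7 — Complex power: S = V·I* = 0 - j35.71 VA.
Step 8 — Real power: P = Re(S) = 0 W.
Step 9 — Reactive power: Q = Im(S) = -35.71 VAR.
Step 10 — Apparent power: |S| = 35.71 VA.
Step 11 — Power factor: PF = P/|S| = 0 (leading).

(a) P = 0 W  (b) Q = -35.71 VAR  (c) S = 35.71 VA  (d) PF = 0 (leading)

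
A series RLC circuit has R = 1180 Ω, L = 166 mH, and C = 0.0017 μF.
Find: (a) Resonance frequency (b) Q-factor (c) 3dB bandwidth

Step 1 — Resonance condition Im(Z)=0 gives ω₀ = 1/√(LC).
Step 2 — ω₀ = 1/√(0.166·1.7e-09) = 5.953e+04 rad/s.
Step 3 — f₀ = ω₀/(2π) = 9474 Hz.
Step 4 — Series Q: Q = ω₀L/R = 5.953e+04·0.166/1180 = 8.374.
Step 5 — 3dB bandwidth: Δω = ω₀/Q = 7108 rad/s; BW = Δω/(2π) = 1131 Hz.

(a) f₀ = 9474 Hz  (b) Q = 8.374  (c) BW = 1131 Hz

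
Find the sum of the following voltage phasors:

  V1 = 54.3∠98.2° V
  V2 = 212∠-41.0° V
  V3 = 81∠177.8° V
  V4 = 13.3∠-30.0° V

Step 1 — Convert each phasor to rectangular form:
  V1 = 54.3·(cos(98.2°) + j·sin(98.2°)) = -7.745 + j53.74 V
  V2 = 212·(cos(-41.0°) + j·sin(-41.0°)) = 160 - j139.1 V
  V3 = 81·(cos(177.8°) + j·sin(177.8°)) = -80.94 + j3.109 V
  V4 = 13.3·(cos(-30.0°) + j·sin(-30.0°)) = 11.52 - j6.65 V
Step 2 — Sum components: V_total = 82.83 - j88.88 V.
Step 3 — Convert to polar: |V_total| = 121.5 V, ∠V_total = -47.0°.

V_total = 121.5∠-47.0° V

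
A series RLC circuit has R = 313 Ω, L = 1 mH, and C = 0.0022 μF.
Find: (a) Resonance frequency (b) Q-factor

Step 1 — Resonance condition Im(Z)=0 gives ω₀ = 1/√(LC).
Step 2 — ω₀ = 1/√(0.001·2.2e-09) = 6.742e+05 rad/s.
Step 3 — f₀ = ω₀/(2π) = 1.073e+05 Hz.
Step 4 — Series Q: Q = ω₀L/R = 6.742e+05·0.001/313 = 2.154.

(a) f₀ = 1.073e+05 Hz  (b) Q = 2.154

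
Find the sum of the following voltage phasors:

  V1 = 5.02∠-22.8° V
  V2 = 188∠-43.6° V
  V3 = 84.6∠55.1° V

Step 1 — Convert each phasor to rectangular form:
  V1 = 5.02·(cos(-22.8°) + j·sin(-22.8°)) = 4.628 - j1.945 V
  V2 = 188·(cos(-43.6°) + j·sin(-43.6°)) = 136.1 - j129.6 V
  V3 = 84.6·(cos(55.1°) + j·sin(55.1°)) = 48.4 + j69.38 V
Step 2 — Sum components: V_total = 189.2 - j62.21 V.
Step 3 — Convert to polar: |V_total| = 199.1 V, ∠V_total = -18.2°.

V_total = 199.1∠-18.2° V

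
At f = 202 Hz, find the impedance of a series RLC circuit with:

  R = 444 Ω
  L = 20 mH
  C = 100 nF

Step 1 — Angular frequency: ω = 2π·f = 2π·202 = 1269 rad/s.
Step 2 — Component impedances:
  R: Z = R = 444 Ω
  L: Z = jωL = j·1269·0.02 = 0 + j25.38 Ω
  C: Z = 1/(jωC) = -j/(ω·C) = 0 - j7879 Ω
Step 3 — Series combination: Z_total = R + L + C = 444 - j7854 Ω = 7866∠-86.8° Ω.

Z = 444 - j7854 Ω = 7866∠-86.8° Ω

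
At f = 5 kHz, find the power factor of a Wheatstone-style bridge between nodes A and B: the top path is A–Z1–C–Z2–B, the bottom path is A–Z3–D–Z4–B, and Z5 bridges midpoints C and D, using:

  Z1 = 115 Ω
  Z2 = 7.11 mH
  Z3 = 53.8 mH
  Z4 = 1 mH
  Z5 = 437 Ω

Step 1 — Angular frequency: ω = 2π·f = 2π·5000 = 3.142e+04 rad/s.
Step 2 — Component impedances:
  Z1: Z = R = 115 Ω
  Z2: Z = jωL = j·3.142e+04·0.00711 = 0 + j223.4 Ω
  Z3: Z = jωL = j·3.142e+04·0.0538 = 0 + j1690 Ω
  Z4: Z = jωL = j·3.142e+04·0.001 = 0 + j31.42 Ω
  Z5: Z = R = 437 Ω
Step 3 — Bridge requires nodal analysis (the Z5 bridge couples midpoints C and D, so the two paths cannot be reduced to a simple series/parallel combination). Setting node B to ground and injecting 1 A at node A, the 3-node admittance system at A, C, D solves to V_A = Z_AB = 162 + j178.3 Ω = 240.9∠47.7° Ω.
Step 4 — Power factor: PF = cos(φ) = Re(Z)/|Z| = 162.03/240.9 = 0.6726.
Step 5 — Type: Im(Z) = 178.3 ⇒ lagging (phase φ = 47.7°).

PF = 0.6726 (lagging, φ = 47.7°)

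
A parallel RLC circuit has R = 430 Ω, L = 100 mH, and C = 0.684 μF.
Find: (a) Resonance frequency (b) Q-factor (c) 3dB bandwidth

Step 1 — Resonance: ω₀ = 1/√(LC) = 1/√(0.1·6.84e-07) = 3824 rad/s.
Step 2 — f₀ = ω₀/(2π) = 608.5 Hz.
Step 3 — Parallel Q: Q = R/(ω₀L) = 430/(3824·0.1) = 1.125.
Step 4 — Bandwidth: Δω = ω₀/Q = 3400 rad/s; BW = Δω/(2π) = 541.1 Hz.

(a) f₀ = 608.5 Hz  (b) Q = 1.125  (c) BW = 541.1 Hz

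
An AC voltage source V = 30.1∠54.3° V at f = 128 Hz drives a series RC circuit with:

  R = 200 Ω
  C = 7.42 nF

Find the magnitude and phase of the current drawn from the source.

Step 1 — Angular frequency: ω = 2π·f = 2π·128 = 804.2 rad/s.
Step 2 — Component impedances:
  R: Z = R = 200 Ω
  C: Z = 1/(jωC) = -j/(ω·C) = 0 - j1.676e+05 Ω
Step 3 — Series combination: Z_total = R + C = 200 - j1.676e+05 Ω = 1.676e+05∠-89.9° Ω.
Step 4 — Source phasor: V = 30.1∠54.3° V = 17.56 + j24.44 V.
Step 5 — Ohm's law: I = V / Z_total = (17.56 + j24.44) / (200 - j1.676e+05) = -0.0001457 + j0.000105 A.
Step 6 — Convert to polar: |I| = 0.0001796 A, ∠I = 144.2°.

I = 0.0001796∠144.2° A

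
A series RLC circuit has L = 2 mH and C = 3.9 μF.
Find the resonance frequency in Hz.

Step 1 — Resonance condition Im(Z)=0 gives ω₀ = 1/√(LC).
Step 2 — ω₀ = 1/√(0.002·3.9e-06) = 1.132e+04 rad/s.
Step 3 — f₀ = ω₀/(2π) = 1802 Hz.

f₀ = 1802 Hz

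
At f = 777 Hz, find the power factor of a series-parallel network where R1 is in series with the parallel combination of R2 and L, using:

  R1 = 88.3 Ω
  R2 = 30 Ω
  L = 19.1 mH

Step 1 — Angular frequency: ω = 2π·f = 2π·777 = 4882 rad/s.
Step 2 — Component impedances:
  R1: Z = R = 88.3 Ω
  R2: Z = R = 30 Ω
  L: Z = jωL = j·4882·0.0191 = 0 + j93.25 Ω
Step 3 — Parallel branch: R2 || L = 1/(1/R2 + 1/L) = 27.19 + j8.746 Ω.
Step 4 — Series with R1: Z_total = R1 + (R2 || L) = 115.5 + j8.746 Ω = 115.8∠4.3° Ω.
Step 5 — Power factor: PF = cos(φ) = Re(Z)/|Z| = 115.486/115.817 = 0.9971.
Step 6 — Type: Im(Z) = 8.746 ⇒ lagging (phase φ = 4.3°).

PF = 0.9971 (lagging, φ = 4.3°)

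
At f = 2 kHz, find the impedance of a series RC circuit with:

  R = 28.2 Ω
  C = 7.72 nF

Step 1 — Angular frequency: ω = 2π·f = 2π·2000 = 1.257e+04 rad/s.
Step 2 — Component impedances:
  R: Z = R = 28.2 Ω
  C: Z = 1/(jωC) = -j/(ω·C) = 0 - j1.031e+04 Ω
Step 3 — Series combination: Z_total = R + C = 28.2 - j1.031e+04 Ω = 1.031e+04∠-89.8° Ω.

Z = 28.2 - j1.031e+04 Ω = 1.031e+04∠-89.8° Ω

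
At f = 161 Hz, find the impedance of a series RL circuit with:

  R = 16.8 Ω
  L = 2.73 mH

Step 1 — Angular frequency: ω = 2π·f = 2π·161 = 1012 rad/s.
Step 2 — Component impedances:
  R: Z = R = 16.8 Ω
  L: Z = jωL = j·1012·0.00273 = 0 + j2.762 Ω
Step 3 — Series combination: Z_total = R + L = 16.8 + j2.762 Ω = 17.03∠9.3° Ω.

Z = 16.8 + j2.762 Ω = 17.03∠9.3° Ω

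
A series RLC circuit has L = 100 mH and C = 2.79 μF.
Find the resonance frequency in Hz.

Step 1 — Resonance condition Im(Z)=0 gives ω₀ = 1/√(LC).
Step 2 — ω₀ = 1/√(0.1·2.79e-06) = 1893 rad/s.
Step 3 — f₀ = ω₀/(2π) = 301.3 Hz.

f₀ = 301.3 Hz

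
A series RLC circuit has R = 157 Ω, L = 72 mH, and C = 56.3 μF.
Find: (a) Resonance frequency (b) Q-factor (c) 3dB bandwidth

Step 1 — Resonance condition Im(Z)=0 gives ω₀ = 1/√(LC).
Step 2 — ω₀ = 1/√(0.072·5.63e-05) = 496.7 rad/s.
Step 3 — f₀ = ω₀/(2π) = 79.05 Hz.
Step 4 — Series Q: Q = ω₀L/R = 496.7·0.072/157 = 0.2278.
Step 5 — 3dB bandwidth: Δω = ω₀/Q = 2181 rad/s; BW = Δω/(2π) = 347 Hz.

(a) f₀ = 79.05 Hz  (b) Q = 0.2278  (c) BW = 347 Hz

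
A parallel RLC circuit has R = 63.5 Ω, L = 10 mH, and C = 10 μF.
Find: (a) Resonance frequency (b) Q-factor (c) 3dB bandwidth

Step 1 — Resonance: ω₀ = 1/√(LC) = 1/√(0.01·1e-05) = 3162 rad/s.
Step 2 — f₀ = ω₀/(2π) = 503.3 Hz.
Step 3 — Parallel Q: Q = R/(ω₀L) = 63.5/(3162·0.01) = 2.008.
Step 4 — Bandwidth: Δω = ω₀/Q = 1575 rad/s; BW = Δω/(2π) = 250.6 Hz.

(a) f₀ = 503.3 Hz  (b) Q = 2.008  (c) BW = 250.6 Hz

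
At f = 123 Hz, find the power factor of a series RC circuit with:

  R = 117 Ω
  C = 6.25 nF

Step 1 — Angular frequency: ω = 2π·f = 2π·123 = 772.8 rad/s.
Step 2 — Component impedances:
  R: Z = R = 117 Ω
  C: Z = 1/(jωC) = -j/(ω·C) = 0 - j2.07e+05 Ω
Step 3 — Series combination: Z_total = R + C = 117 - j2.07e+05 Ω = 2.07e+05∠-90.0° Ω.
Step 4 — Power factor: PF = cos(φ) = Re(Z)/|Z| = 117/2.0703e+05 = 0.0005651.
Step 5 — Type: Im(Z) = -2.07e+05 ⇒ leading (phase φ = -90.0°).

PF = 0.0005651 (leading, φ = -90.0°)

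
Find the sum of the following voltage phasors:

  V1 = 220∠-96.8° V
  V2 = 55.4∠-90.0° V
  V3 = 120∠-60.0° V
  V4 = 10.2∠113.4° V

Step 1 — Convert each phasor to rectangular form:
  V1 = 220·(cos(-96.8°) + j·sin(-96.8°)) = -26.05 - j218.5 V
  V2 = 55.4·(cos(-90.0°) + j·sin(-90.0°)) = 0 - j55.4 V
  V3 = 120·(cos(-60.0°) + j·sin(-60.0°)) = 60 - j103.9 V
  V4 = 10.2·(cos(113.4°) + j·sin(113.4°)) = -4.051 + j9.361 V
Step 2 — Sum components: V_total = 29.9 - j368.4 V.
Step 3 — Convert to polar: |V_total| = 369.6 V, ∠V_total = -85.4°.

V_total = 369.6∠-85.4° V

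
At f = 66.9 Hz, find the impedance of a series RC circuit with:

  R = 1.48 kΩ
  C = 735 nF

Step 1 — Angular frequency: ω = 2π·f = 2π·66.9 = 420.3 rad/s.
Step 2 — Component impedances:
  R: Z = R = 1480 Ω
  C: Z = 1/(jωC) = -j/(ω·C) = 0 - j3237 Ω
Step 3 — Series combination: Z_total = R + C = 1480 - j3237 Ω = 3559∠-65.4° Ω.

Z = 1480 - j3237 Ω = 3559∠-65.4° Ω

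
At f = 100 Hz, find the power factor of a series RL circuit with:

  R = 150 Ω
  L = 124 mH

Step 1 — Angular frequency: ω = 2π·f = 2π·100 = 628.3 rad/s.
Step 2 — Component impedances:
  R: Z = R = 150 Ω
  L: Z = jωL = j·628.3·0.124 = 0 + j77.91 Ω
Step 3 — Series combination: Z_total = R + L = 150 + j77.91 Ω = 169∠27.4° Ω.
Step 4 — Power factor: PF = cos(φ) = Re(Z)/|Z| = 150/169.03 = 0.8874.
Step 5 — Type: Im(Z) = 77.91 ⇒ lagging (phase φ = 27.4°).

PF = 0.8874 (lagging, φ = 27.4°)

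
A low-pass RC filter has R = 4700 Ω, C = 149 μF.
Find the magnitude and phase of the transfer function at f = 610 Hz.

Step 1 — Angular frequency: ω = 2π·610 = 3833 rad/s.
Step 2 — Transfer function: H(jω) = 1/(1 + jωRC).
Step 3 — Denominator: 1 + jωRC = 1 + j·3833·4700·0.000149 = 1 + j2684.
Step 4 — H = 1.388e-07 - j0.0003726.
Step 5 — Magnitude: |H| = 0.0003726 (-68.6 dB); phase: φ = -90.0°.

|H| = 0.0003726 (-68.6 dB), φ = -90.0°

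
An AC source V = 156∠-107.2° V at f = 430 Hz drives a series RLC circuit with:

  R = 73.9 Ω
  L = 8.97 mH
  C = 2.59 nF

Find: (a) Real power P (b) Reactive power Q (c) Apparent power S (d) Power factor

Step 1 — Angular frequency: ω = 2π·f = 2π·430 = 2702 rad/s.
Step 2 — Component impedances:
  R: Z = R = 73.9 Ω
  L: Z = jωL = j·2702·0.00897 = 0 + j24.23 Ω
  C: Z = 1/(jωC) = -j/(ω·C) = 0 - j1.429e+05 Ω
Step 3 — Series combination: Z_total = R + L + C = 73.9 - j1.429e+05 Ω = 1.429e+05∠-90.0° Ω.
Step 4 — Source phasor: V = 156∠-107.2° V = -46.13 - j149 V.
Step 5 — Current: I = V / Z = 0.001043 - j0.0003234 A = 0.001092∠-17.2° A.
Step 6 — Complex power: S = V·I* = 8.809e-05 - j0.1703 VA.
Step 7 — Real power: P = Re(S) = 8.809e-05 W.
Step 8 — Reactive power: Q = Im(S) = -0.1703 VAR.
Step 9 — Apparent power: |S| = 0.1703 VA.
Step 10 — Power factor: PF = P/|S| = 0.0005172 (leading).

(a) P = 8.809e-05 W  (b) Q = -0.1703 VAR  (c) S = 0.1703 VA  (d) PF = 0.0005172 (leading)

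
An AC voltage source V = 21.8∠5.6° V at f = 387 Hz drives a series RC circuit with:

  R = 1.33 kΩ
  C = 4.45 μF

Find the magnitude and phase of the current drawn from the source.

Step 1 — Angular frequency: ω = 2π·f = 2π·387 = 2432 rad/s.
Step 2 — Component impedances:
  R: Z = R = 1330 Ω
  C: Z = 1/(jωC) = -j/(ω·C) = 0 - j92.42 Ω
Step 3 — Series combination: Z_total = R + C = 1330 - j92.42 Ω = 1333∠-4.0° Ω.
Step 4 — Source phasor: V = 21.8∠5.6° V = 21.7 + j2.127 V.
Step 5 — Ohm's law: I = V / Z_total = (21.7 + j2.127) / (1330 - j92.42) = 0.01612 + j0.00272 A.
Step 6 — Convert to polar: |I| = 0.01635 A, ∠I = 9.6°.

I = 0.01635∠9.6° A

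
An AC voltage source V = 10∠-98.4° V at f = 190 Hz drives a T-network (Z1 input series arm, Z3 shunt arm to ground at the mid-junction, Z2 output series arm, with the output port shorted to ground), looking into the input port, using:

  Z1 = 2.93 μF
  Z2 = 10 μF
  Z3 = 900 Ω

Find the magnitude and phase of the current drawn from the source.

Step 1 — Angular frequency: ω = 2π·f = 2π·190 = 1194 rad/s.
Step 2 — Component impedances:
  Z1: Z = 1/(jωC) = -j/(ω·C) = 0 - j285.9 Ω
  Z2: Z = 1/(jωC) = -j/(ω·C) = 0 - j83.77 Ω
  Z3: Z = R = 900 Ω
Step 3 — With the output port shorted to ground, the output series arm Z2 runs from the junction to ground; the shunt arm Z3 also runs from the junction to ground. They appear in parallel: Z3 || Z2 = 7.729 - j83.05 Ω.
Step 4 — Series with input arm Z1: Z_in = Z1 + (Z3 || Z2) = 7.729 - j368.9 Ω = 369∠-88.8° Ω.
Step 5 — Source phasor: V = 10∠-98.4° V = -1.461 - j9.893 V.
Step 6 — Ohm's law: I = V / Z_total = (-1.461 - j9.893) / (7.729 - j368.9) = 0.02672 - j0.004519 A.
Step 7 — Convert to polar: |I| = 0.0271 A, ∠I = -9.6°.

I = 0.0271∠-9.6° A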